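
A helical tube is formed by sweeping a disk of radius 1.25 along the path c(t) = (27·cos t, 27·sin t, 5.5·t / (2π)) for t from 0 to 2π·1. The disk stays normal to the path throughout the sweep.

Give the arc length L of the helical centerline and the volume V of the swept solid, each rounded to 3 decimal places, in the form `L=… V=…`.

L=169.735 V=833.185

2πR = 2π·27 = 169.646003
per-turn = √(169.646003² + 5.5²) = √(28779.7664 + 30.25) = √28810.0164 = 169.735136
L = 1 × 169.735136 = 169.735136
V = π·1.25² × L = 4.908739 × 169.735136 = 833.185401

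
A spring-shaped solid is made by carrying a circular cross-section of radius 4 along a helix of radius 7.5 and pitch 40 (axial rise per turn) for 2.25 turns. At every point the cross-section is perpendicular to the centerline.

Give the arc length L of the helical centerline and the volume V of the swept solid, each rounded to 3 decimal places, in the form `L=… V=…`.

L=139.076 V=6990.715

2πR = 2π·7.5 = 47.123890
per-turn = √(47.123890² + 40²) = √(2220.6610 + 1600) = √3820.6610 = 61.811496
L = 2.25 × 61.811496 = 139.075865
V = π·4² × L = 50.265482 × 139.075865 = 6990.715459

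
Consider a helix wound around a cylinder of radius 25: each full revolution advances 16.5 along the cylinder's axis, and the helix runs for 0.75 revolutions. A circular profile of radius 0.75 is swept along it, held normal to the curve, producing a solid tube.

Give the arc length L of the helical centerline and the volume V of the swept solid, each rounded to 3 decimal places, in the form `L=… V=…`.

L=118.458 V=209.332

2πR = 2π·25 = 157.079633
per-turn = √(157.079633² + 16.5²) = √(24674.0110 + 272.25) = √24946.2610 = 157.943854
L = 0.75 × 157.943854 = 118.457890
V = π·0.75² × L = 1.767146 × 118.457890 = 209.332372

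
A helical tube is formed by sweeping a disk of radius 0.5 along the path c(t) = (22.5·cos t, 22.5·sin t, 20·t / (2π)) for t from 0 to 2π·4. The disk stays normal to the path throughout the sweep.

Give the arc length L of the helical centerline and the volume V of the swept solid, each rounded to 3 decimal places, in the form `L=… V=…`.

2πR = 2π·22.5 = 141.371669
per-turn = √(141.371669² + 20²) = √(19985.9489 + 400) = √20385.9489 = 142.779371
L = 4 × 142.779371 = 571.117486
V = π·0.5² × L = 0.785398 × 571.117486 = 448.554624

L=571.117 V=448.555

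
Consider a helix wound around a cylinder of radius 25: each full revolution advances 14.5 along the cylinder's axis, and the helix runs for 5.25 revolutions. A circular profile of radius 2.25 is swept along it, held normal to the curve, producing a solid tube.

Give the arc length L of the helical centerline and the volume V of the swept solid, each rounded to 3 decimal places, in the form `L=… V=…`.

2πR = 2π·25 = 157.079633
per-turn = √(157.079633² + 14.5²) = √(24674.0110 + 210.25) = √24884.2610 = 157.747460
L = 5.25 × 157.747460 = 828.174163
V = π·2.25² × L = 15.904313 × 828.174163 = 13171.540945

L=828.174 V=13171.541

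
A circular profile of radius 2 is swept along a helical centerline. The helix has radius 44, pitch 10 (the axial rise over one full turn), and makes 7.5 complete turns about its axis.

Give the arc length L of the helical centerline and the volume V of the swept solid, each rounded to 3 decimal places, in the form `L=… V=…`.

2πR = 2π·44 = 276.460154
per-turn = √(276.460154² + 10²) = √(76430.2165 + 100) = √76530.2165 = 276.640952
L = 7.5 × 276.640952 = 2074.807142
V = π·2² × L = 12.566371 × 2074.807142 = 26072.795502

L=2074.807 V=26072.796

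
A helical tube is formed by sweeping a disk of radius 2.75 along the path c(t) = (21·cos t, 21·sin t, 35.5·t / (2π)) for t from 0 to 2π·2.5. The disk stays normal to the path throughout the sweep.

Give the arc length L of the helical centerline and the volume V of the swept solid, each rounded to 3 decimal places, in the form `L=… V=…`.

L=341.598 V=8115.777

2πR = 2π·21 = 131.946891
per-turn = √(131.946891² + 35.5²) = √(17409.9822 + 1260.25) = √18670.2322 = 136.639058
L = 2.5 × 136.639058 = 341.597645
V = π·2.75² × L = 23.758294 × 341.597645 = 8115.777429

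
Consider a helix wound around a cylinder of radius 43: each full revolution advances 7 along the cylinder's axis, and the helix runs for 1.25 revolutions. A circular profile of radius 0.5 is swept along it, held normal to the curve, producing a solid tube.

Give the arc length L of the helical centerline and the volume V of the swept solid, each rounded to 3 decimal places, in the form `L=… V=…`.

L=337.835 V=265.335

2πR = 2π·43 = 270.176968
per-turn = √(270.176968² + 7²) = √(72995.5942 + 49) = √73044.5942 = 270.267634
L = 1.25 × 270.267634 = 337.834543
V = π·0.5² × L = 0.785398 × 337.834543 = 265.334630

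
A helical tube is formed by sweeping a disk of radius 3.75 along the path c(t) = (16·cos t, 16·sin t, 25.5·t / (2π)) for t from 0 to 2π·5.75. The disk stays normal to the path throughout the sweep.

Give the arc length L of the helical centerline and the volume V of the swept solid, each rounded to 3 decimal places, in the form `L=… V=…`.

L=596.359 V=26346.340

2πR = 2π·16 = 100.530965
per-turn = √(100.530965² + 25.5²) = √(10106.4749 + 650.25) = √10756.7249 = 103.714632
L = 5.75 × 103.714632 = 596.359134
V = π·3.75² × L = 44.178647 × 596.359134 = 26346.339501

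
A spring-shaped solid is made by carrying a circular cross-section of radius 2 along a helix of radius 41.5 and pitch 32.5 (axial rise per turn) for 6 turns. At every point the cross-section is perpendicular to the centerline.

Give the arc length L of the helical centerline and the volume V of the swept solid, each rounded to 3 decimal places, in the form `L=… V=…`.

L=1576.619 V=19812.374

2πR = 2π·41.5 = 260.752190
per-turn = √(260.752190² + 32.5²) = √(67991.7047 + 1056.25) = √69047.9547 = 262.769775
L = 6 × 262.769775 = 1576.618651
V = π·2² × L = 12.566371 × 1576.618651 = 19812.374283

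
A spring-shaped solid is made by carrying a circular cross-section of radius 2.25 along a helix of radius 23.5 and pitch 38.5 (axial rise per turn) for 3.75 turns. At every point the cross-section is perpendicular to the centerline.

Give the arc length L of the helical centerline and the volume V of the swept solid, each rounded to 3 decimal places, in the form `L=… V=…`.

2πR = 2π·23.5 = 147.654855
per-turn = √(147.654855² + 38.5²) = √(21801.9561 + 1482.25) = √23284.2061 = 152.591632
L = 3.75 × 152.591632 = 572.218620
V = π·2.25² × L = 15.904313 × 572.218620 = 9100.743921

L=572.219 V=9100.744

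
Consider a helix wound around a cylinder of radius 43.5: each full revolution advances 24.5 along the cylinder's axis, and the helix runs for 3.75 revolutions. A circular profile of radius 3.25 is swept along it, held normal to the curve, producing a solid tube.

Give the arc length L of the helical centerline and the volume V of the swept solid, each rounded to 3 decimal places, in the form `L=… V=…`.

2πR = 2π·43.5 = 273.318561
per-turn = √(273.318561² + 24.5²) = √(74703.0357 + 600.25) = √75303.2857 = 274.414442
L = 3.75 × 274.414442 = 1029.054156
V = π·3.25² × L = 33.183072 × 1029.054156 = 34147.178555

L=1029.054 V=34147.179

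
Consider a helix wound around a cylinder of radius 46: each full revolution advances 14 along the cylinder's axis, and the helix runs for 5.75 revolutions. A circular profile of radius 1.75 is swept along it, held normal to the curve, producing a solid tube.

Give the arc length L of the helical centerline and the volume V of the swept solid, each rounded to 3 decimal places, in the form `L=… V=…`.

2πR = 2π·46 = 289.026524
per-turn = √(289.026524² + 14²) = √(83536.3317 + 196) = √83732.3317 = 289.365395
L = 5.75 × 289.365395 = 1663.851020
V = π·1.75² × L = 9.621128 × 1663.851020 = 16008.122803

L=1663.851 V=16008.123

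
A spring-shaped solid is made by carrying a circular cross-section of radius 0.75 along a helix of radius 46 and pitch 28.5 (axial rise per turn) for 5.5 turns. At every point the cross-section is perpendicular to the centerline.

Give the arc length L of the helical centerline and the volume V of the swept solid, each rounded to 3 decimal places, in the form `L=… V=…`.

L=1597.356 V=2822.760

2πR = 2π·46 = 289.026524
per-turn = √(289.026524² + 28.5²) = √(83536.3317 + 812.25) = √84348.5817 = 290.428273
L = 5.5 × 290.428273 = 1597.355500
V = π·0.75² × L = 1.767146 × 1597.355500 = 2822.760172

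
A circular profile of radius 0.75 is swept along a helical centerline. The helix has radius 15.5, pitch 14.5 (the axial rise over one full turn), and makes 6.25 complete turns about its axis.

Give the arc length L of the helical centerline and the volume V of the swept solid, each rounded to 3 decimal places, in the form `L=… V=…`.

L=615.393 V=1087.489

2πR = 2π·15.5 = 97.389372
per-turn = √(97.389372² + 14.5²) = √(9484.6898 + 210.25) = √9694.9398 = 98.462886
L = 6.25 × 98.462886 = 615.393035
V = π·0.75² × L = 1.767146 × 615.393035 = 1087.489258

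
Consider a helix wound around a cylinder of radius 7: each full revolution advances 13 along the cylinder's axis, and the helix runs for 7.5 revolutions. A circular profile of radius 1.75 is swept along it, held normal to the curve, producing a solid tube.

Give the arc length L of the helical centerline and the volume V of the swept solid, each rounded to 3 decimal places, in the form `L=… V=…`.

2πR = 2π·7 = 43.982297
per-turn = √(43.982297² + 13²) = √(1934.4425 + 169) = √2103.4425 = 45.863302
L = 7.5 × 45.863302 = 343.974764
V = π·1.75² × L = 9.621128 × 343.974764 = 3309.425065

L=343.975 V=3309.425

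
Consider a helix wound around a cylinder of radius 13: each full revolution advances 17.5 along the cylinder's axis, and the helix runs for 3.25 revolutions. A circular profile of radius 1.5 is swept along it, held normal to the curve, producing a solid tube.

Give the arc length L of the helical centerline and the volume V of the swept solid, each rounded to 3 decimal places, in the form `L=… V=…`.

L=271.489 V=1919.042

2πR = 2π·13 = 81.681409
per-turn = √(81.681409² + 17.5²) = √(6671.8526 + 306.25) = √6978.1026 = 83.535038
L = 3.25 × 83.535038 = 271.488874
V = π·1.5² × L = 7.068583 × 271.488874 = 1919.041764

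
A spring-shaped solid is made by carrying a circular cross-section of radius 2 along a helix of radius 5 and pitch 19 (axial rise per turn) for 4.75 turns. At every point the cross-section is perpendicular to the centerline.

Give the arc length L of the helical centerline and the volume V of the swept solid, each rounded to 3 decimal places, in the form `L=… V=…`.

2πR = 2π·5 = 31.415927
per-turn = √(31.415927² + 19²) = √(986.9604 + 361) = √1347.9604 = 36.714581
L = 4.75 × 36.714581 = 174.394259
V = π·2² × L = 12.566371 × 174.394259 = 2191.502886

L=174.394 V=2191.503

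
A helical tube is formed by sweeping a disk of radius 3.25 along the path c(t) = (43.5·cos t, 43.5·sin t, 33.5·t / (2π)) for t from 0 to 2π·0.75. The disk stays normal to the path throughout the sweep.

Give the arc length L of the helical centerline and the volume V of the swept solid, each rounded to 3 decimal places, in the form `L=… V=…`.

L=206.523 V=6853.066

2πR = 2π·43.5 = 273.318561
per-turn = √(273.318561² + 33.5²) = √(74703.0357 + 1122.25) = √75825.2857 = 275.363915
L = 0.75 × 275.363915 = 206.522936
V = π·3.25² × L = 33.183072 × 206.522936 = 6853.065548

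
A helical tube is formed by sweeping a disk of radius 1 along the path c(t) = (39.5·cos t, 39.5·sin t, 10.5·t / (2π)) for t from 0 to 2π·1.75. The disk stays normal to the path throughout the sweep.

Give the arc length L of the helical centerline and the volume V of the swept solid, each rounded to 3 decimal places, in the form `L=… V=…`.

2πR = 2π·39.5 = 248.185820
per-turn = √(248.185820² + 10.5²) = √(61596.2011 + 110.25) = √61706.4511 = 248.407832
L = 1.75 × 248.407832 = 434.713706
V = π·1² × L = 3.141593 × 434.713706 = 1365.693386

L=434.714 V=1365.693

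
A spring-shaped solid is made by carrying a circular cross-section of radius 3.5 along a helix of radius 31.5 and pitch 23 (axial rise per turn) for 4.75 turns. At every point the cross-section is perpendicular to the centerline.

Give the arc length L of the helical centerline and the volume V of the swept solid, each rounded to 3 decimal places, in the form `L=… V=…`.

2πR = 2π·31.5 = 197.920337
per-turn = √(197.920337² + 23²) = √(39172.4599 + 529) = √39701.4599 = 199.252252
L = 4.75 × 199.252252 = 946.448196
V = π·3.5² × L = 38.484510 × 946.448196 = 36423.595081

L=946.448 V=36423.595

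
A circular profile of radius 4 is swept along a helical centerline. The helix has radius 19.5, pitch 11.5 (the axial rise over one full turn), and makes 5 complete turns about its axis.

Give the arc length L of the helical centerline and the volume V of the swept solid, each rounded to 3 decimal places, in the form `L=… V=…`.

2πR = 2π·19.5 = 122.522113
per-turn = √(122.522113² + 11.5²) = √(15011.6683 + 132.25) = √15143.9183 = 123.060629
L = 5 × 123.060629 = 615.303143
V = π·4² × L = 50.265482 × 615.303143 = 30928.509323

L=615.303 V=30928.509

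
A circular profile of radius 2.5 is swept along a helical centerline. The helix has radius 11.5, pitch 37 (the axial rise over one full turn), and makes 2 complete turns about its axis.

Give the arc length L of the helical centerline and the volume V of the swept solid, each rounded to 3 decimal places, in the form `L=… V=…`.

2πR = 2π·11.5 = 72.256631
per-turn = √(72.256631² + 37²) = √(5221.0207 + 1369) = √6590.0207 = 81.178943
L = 2 × 81.178943 = 162.357885
V = π·2.5² × L = 19.634954 × 162.357885 = 3187.889623

L=162.358 V=3187.890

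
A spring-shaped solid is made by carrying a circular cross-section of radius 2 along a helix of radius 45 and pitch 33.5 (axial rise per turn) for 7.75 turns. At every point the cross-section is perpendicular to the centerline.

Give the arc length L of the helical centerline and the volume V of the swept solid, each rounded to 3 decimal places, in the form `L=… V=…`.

2πR = 2π·45 = 282.743339
per-turn = √(282.743339² + 33.5²) = √(79943.7956 + 1122.25) = √81066.0456 = 284.720996
L = 7.75 × 284.720996 = 2206.587720
V = π·2² × L = 12.566371 × 2206.587720 = 27728.799085

L=2206.588 V=27728.799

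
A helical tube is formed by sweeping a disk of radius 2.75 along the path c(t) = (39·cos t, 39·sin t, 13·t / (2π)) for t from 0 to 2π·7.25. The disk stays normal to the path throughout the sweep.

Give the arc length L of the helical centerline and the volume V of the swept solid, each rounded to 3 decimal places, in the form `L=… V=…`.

L=1779.069 V=42267.644

2πR = 2π·39 = 245.044227
per-turn = √(245.044227² + 13²) = √(60046.6732 + 169) = √60215.6732 = 245.388820
L = 7.25 × 245.388820 = 1779.068948
V = π·2.75² × L = 23.758294 × 1779.068948 = 42267.643898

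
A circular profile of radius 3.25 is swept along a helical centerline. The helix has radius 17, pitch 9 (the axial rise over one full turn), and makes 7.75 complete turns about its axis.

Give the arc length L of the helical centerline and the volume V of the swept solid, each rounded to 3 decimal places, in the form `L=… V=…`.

2πR = 2π·17 = 106.814150
per-turn = √(106.814150² + 9²) = √(11409.2627 + 81) = √11490.2627 = 107.192643
L = 7.75 × 107.192643 = 830.742982
V = π·3.25² × L = 33.183072 × 830.742982 = 27566.604531

L=830.743 V=27566.605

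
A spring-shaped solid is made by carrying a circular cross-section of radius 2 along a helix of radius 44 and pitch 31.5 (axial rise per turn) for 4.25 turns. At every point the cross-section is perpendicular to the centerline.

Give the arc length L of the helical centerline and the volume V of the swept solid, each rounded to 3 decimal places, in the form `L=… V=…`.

2πR = 2π·44 = 276.460154
per-turn = √(276.460154² + 31.5²) = √(76430.2165 + 992.25) = √77422.4665 = 278.248929
L = 4.25 × 278.248929 = 1182.557948
V = π·2² × L = 12.566371 × 1182.557948 = 14860.461450

L=1182.558 V=14860.461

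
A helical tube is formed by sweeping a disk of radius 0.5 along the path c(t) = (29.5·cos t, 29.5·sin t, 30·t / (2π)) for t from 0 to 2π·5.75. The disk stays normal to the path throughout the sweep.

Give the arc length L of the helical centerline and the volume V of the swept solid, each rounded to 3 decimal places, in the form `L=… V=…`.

L=1079.655 V=847.959

2πR = 2π·29.5 = 185.353967
per-turn = √(185.353967² + 30²) = √(34356.0929 + 900) = √35256.0929 = 187.766059
L = 5.75 × 187.766059 = 1079.654839
V = π·0.5² × L = 0.785398 × 1079.654839 = 847.958928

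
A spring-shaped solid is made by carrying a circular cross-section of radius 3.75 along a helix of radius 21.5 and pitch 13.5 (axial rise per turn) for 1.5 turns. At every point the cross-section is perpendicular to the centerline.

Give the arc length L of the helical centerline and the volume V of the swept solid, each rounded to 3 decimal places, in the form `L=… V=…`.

L=203.642 V=8996.630

2πR = 2π·21.5 = 135.088484
per-turn = √(135.088484² + 13.5²) = √(18248.8985 + 182.25) = √18431.1485 = 135.761366
L = 1.5 × 135.761366 = 203.642049
V = π·3.75² × L = 44.178647 × 203.642049 = 8996.630144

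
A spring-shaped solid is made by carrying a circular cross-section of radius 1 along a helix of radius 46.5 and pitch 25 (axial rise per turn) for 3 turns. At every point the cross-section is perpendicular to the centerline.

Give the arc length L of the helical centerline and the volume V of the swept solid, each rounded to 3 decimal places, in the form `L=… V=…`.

2πR = 2π·46.5 = 292.168117
per-turn = √(292.168117² + 25²) = √(85362.2085 + 625) = √85987.2085 = 293.235756
L = 3 × 293.235756 = 879.707267
V = π·1² × L = 3.141593 × 879.707267 = 2763.681888

L=879.707 V=2763.682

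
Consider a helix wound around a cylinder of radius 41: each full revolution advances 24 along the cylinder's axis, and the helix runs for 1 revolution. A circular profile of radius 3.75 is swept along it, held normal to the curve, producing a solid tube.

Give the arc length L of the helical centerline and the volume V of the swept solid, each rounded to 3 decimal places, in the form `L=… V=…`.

2πR = 2π·41 = 257.610598
per-turn = √(257.610598² + 24²) = √(66363.2200 + 576) = √66939.2200 = 258.726149
L = 1 × 258.726149 = 258.726149
V = π·3.75² × L = 44.178647 × 258.726149 = 11430.171111

L=258.726 V=11430.171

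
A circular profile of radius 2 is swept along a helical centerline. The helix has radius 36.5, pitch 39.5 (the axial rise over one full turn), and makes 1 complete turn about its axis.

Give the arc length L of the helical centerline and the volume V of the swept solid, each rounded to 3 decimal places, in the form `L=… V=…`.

L=232.713 V=2924.359

2πR = 2π·36.5 = 229.336264
per-turn = √(229.336264² + 39.5²) = √(52595.1219 + 1560.25) = √54155.3719 = 232.713068
L = 1 × 232.713068 = 232.713068
V = π·2² × L = 12.566371 × 232.713068 = 2924.358655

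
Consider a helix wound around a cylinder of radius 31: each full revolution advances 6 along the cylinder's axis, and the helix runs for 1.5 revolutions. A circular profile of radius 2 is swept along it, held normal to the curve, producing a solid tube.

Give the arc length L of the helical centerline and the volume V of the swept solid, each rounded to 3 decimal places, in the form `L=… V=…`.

L=292.307 V=3673.234

2πR = 2π·31 = 194.778745
per-turn = √(194.778745² + 6²) = √(37938.7593 + 36) = √37974.7593 = 194.871135
L = 1.5 × 194.871135 = 292.306703
V = π·2² × L = 12.566371 × 292.306703 = 3673.234360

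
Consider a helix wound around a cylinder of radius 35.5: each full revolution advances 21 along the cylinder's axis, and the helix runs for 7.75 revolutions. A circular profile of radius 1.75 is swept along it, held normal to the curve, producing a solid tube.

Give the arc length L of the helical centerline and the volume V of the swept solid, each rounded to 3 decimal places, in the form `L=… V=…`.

L=1736.306 V=16705.219

2πR = 2π·35.5 = 223.053078
per-turn = √(223.053078² + 21²) = √(49752.6758 + 441) = √50193.6758 = 224.039451
L = 7.75 × 224.039451 = 1736.305748
V = π·1.75² × L = 9.621128 × 1736.305748 = 16705.218987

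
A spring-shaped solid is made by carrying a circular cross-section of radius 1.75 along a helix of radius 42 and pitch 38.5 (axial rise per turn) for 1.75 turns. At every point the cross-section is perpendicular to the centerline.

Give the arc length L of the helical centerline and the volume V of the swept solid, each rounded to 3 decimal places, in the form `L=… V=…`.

L=466.703 V=4490.209

2πR = 2π·42 = 263.893783
per-turn = √(263.893783² + 38.5²) = √(69639.9287 + 1482.25) = √71122.1787 = 266.687418
L = 1.75 × 266.687418 = 466.702981
V = π·1.75² × L = 9.621128 × 466.702981 = 4490.208882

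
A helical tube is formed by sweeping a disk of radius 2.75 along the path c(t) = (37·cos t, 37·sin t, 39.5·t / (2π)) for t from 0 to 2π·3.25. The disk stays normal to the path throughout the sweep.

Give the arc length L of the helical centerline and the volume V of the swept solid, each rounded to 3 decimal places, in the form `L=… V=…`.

2πR = 2π·37 = 232.477856
per-turn = √(232.477856² + 39.5²) = √(54045.9537 + 1560.25) = √55606.2037 = 235.809677
L = 3.25 × 235.809677 = 766.381450
V = π·2.75² × L = 23.758294 × 766.381450 = 18207.916140

L=766.381 V=18207.916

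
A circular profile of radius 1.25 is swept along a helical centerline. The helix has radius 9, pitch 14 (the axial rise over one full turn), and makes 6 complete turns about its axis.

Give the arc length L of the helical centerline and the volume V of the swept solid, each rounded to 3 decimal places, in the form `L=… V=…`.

2πR = 2π·9 = 56.548668
per-turn = √(56.548668² + 14²) = √(3197.7518 + 196) = √3393.7518 = 58.255917
L = 6 × 58.255917 = 349.535500
V = π·1.25² × L = 4.908739 × 349.535500 = 1715.778373

L=349.535 V=1715.778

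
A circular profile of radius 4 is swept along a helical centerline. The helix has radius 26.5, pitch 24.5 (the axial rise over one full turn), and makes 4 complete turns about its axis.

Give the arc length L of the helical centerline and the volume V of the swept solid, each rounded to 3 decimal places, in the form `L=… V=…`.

L=673.189 V=33838.173

2πR = 2π·26.5 = 166.504411
per-turn = √(166.504411² + 24.5²) = √(27723.7188 + 600.25) = √28323.9688 = 168.297263
L = 4 × 168.297263 = 673.189052
V = π·4² × L = 50.265482 × 673.189052 = 33838.172501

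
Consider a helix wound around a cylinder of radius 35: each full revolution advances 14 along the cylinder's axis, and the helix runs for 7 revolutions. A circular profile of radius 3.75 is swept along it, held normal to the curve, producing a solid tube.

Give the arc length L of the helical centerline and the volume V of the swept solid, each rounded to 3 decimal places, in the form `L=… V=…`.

L=1542.497 V=68145.416

2πR = 2π·35 = 219.911486
per-turn = √(219.911486² + 14²) = √(48361.0616 + 196) = √48557.0616 = 220.356669
L = 7 × 220.356669 = 1542.496683
V = π·3.75² × L = 44.178647 × 1542.496683 = 68145.415975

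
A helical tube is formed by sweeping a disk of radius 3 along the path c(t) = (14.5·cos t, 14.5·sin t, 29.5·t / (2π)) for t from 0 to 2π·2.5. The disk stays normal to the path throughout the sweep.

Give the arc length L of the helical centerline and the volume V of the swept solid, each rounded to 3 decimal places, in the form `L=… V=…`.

L=239.408 V=6769.101

2πR = 2π·14.5 = 91.106187
per-turn = √(91.106187² + 29.5²) = √(8300.3373 + 870.25) = √9170.5873 = 95.763183
L = 2.5 × 95.763183 = 239.407959
V = π·3² × L = 28.274334 × 239.407959 = 6769.100555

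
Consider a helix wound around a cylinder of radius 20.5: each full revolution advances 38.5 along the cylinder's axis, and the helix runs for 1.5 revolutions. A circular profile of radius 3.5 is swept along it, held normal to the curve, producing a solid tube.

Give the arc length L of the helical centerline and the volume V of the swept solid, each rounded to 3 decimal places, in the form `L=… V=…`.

L=201.654 V=7760.559

2πR = 2π·20.5 = 128.805299
per-turn = √(128.805299² + 38.5²) = √(16590.8050 + 1482.25) = √18073.0550 = 134.436063
L = 1.5 × 134.436063 = 201.654094
V = π·3.5² × L = 38.484510 × 201.654094 = 7760.559010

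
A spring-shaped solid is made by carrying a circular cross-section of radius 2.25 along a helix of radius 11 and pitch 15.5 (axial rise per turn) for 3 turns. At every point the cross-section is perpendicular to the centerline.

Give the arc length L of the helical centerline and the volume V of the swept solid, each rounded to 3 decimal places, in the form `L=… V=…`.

L=212.495 V=3379.592

2πR = 2π·11 = 69.115038
per-turn = √(69.115038² + 15.5²) = √(4776.8885 + 240.25) = √5017.1385 = 70.831762
L = 3 × 70.831762 = 212.495286
V = π·2.25² × L = 15.904313 × 212.495286 = 3379.591506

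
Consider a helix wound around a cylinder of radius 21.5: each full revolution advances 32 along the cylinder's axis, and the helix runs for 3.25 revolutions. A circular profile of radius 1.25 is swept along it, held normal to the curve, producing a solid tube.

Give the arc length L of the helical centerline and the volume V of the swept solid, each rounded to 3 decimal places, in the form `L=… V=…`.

L=451.187 V=2214.761

2πR = 2π·21.5 = 135.088484
per-turn = √(135.088484² + 32²) = √(18248.8985 + 1024) = √19272.8985 = 138.826865
L = 3.25 × 138.826865 = 451.187312
V = π·1.25² × L = 4.908739 × 451.187312 = 2214.760540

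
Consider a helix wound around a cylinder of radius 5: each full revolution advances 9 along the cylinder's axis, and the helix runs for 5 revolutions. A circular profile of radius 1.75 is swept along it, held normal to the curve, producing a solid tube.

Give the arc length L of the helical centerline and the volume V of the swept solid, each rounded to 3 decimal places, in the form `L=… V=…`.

L=163.398 V=1572.076

2πR = 2π·5 = 31.415927
per-turn = √(31.415927² + 9²) = √(986.9604 + 81) = √1067.9604 = 32.679664
L = 5 × 32.679664 = 163.398320
V = π·1.75² × L = 9.621128 × 163.398320 = 1572.076071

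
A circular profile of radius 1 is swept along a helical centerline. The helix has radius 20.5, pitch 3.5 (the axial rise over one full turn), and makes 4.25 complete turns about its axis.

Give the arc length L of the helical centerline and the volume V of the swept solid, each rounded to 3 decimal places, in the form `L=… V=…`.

2πR = 2π·20.5 = 128.805299
per-turn = √(128.805299² + 3.5²) = √(16590.8050 + 12.25) = √16603.0550 = 128.852842
L = 4.25 × 128.852842 = 547.624580
V = π·1² × L = 3.141593 × 547.624580 = 1720.413358

L=547.625 V=1720.413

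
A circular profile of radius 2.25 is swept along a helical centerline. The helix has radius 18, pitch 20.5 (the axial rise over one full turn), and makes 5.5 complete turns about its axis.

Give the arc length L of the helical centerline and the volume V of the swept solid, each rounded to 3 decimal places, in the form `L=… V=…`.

L=632.171 V=10054.250

2πR = 2π·18 = 113.097336
per-turn = √(113.097336² + 20.5²) = √(12791.0073 + 420.25) = √13211.2573 = 114.940234
L = 5.5 × 114.940234 = 632.171285
V = π·2.25² × L = 15.904313 × 632.171285 = 10054.249864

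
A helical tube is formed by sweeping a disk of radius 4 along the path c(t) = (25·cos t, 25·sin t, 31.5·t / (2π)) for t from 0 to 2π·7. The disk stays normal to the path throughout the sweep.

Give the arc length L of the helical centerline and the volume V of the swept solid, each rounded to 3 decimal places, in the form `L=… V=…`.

2πR = 2π·25 = 157.079633
per-turn = √(157.079633² + 31.5²) = √(24674.0110 + 992.25) = √25666.2610 = 160.206932
L = 7 × 160.206932 = 1121.448523
V = π·4² × L = 50.265482 × 1121.448523 = 56370.151046

L=1121.449 V=56370.151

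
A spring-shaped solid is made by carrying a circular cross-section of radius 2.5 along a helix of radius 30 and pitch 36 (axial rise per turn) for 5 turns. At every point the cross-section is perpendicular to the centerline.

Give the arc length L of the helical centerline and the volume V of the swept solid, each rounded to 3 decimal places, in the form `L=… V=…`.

L=959.513 V=18839.986

2πR = 2π·30 = 188.495559
per-turn = √(188.495559² + 36²) = √(35530.5758 + 1296) = √36826.5758 = 191.902517
L = 5 × 191.902517 = 959.512583
V = π·2.5² × L = 19.634954 × 959.512583 = 18839.985503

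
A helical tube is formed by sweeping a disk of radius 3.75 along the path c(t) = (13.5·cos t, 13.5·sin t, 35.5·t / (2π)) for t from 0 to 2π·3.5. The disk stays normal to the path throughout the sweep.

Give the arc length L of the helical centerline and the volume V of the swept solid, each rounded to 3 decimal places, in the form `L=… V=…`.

L=321.832 V=14218.120

2πR = 2π·13.5 = 84.823002
per-turn = √(84.823002² + 35.5²) = √(7194.9416 + 1260.25) = √8455.1916 = 91.952116
L = 3.5 × 91.952116 = 321.832405
V = π·3.75² × L = 44.178647 × 321.832405 = 14218.120134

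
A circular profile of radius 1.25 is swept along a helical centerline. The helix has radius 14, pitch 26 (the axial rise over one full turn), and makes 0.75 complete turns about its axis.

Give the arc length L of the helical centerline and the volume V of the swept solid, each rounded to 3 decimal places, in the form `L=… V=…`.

L=68.795 V=337.696

2πR = 2π·14 = 87.964594
per-turn = √(87.964594² + 26²) = √(7737.7699 + 676) = √8413.7699 = 91.726604
L = 0.75 × 91.726604 = 68.794953
V = π·1.25² × L = 4.908739 × 68.794953 = 337.696435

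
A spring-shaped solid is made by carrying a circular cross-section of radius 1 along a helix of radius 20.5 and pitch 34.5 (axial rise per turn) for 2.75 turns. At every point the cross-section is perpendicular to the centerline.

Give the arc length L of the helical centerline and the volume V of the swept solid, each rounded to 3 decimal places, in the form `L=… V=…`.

2πR = 2π·20.5 = 128.805299
per-turn = √(128.805299² + 34.5²) = √(16590.8050 + 1190.25) = √17781.0550 = 133.345622
L = 2.75 × 133.345622 = 366.700461
V = π·1² × L = 3.141593 × 366.700461 = 1152.023476

L=366.700 V=1152.023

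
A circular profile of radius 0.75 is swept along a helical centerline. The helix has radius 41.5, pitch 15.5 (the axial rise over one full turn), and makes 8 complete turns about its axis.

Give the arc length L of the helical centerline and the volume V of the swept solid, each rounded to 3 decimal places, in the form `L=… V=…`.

L=2089.700 V=3692.804

2πR = 2π·41.5 = 260.752190
per-turn = √(260.752190² + 15.5²) = √(67991.7047 + 240.25) = √68231.9547 = 261.212470
L = 8 × 261.212470 = 2089.699764
V = π·0.75² × L = 1.767146 × 2089.699764 = 3692.804302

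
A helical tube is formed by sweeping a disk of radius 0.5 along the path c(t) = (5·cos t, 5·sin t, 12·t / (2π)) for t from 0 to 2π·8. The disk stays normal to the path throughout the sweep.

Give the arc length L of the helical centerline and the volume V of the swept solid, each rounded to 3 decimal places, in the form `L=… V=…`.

L=269.038 V=211.302

2πR = 2π·5 = 31.415927
per-turn = √(31.415927² + 12²) = √(986.9604 + 144) = √1130.9604 = 33.629755
L = 8 × 33.629755 = 269.038042
V = π·0.5² × L = 0.785398 × 269.038042 = 211.301984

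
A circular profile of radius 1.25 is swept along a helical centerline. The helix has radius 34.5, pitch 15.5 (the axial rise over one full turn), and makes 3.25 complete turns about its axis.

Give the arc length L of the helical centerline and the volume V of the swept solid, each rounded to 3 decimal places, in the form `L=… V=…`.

L=706.301 V=3467.046

2πR = 2π·34.5 = 216.769893
per-turn = √(216.769893² + 15.5²) = √(46989.1866 + 240.25) = √47229.4366 = 217.323346
L = 3.25 × 217.323346 = 706.300873
V = π·1.25² × L = 4.908739 × 706.300873 = 3467.046304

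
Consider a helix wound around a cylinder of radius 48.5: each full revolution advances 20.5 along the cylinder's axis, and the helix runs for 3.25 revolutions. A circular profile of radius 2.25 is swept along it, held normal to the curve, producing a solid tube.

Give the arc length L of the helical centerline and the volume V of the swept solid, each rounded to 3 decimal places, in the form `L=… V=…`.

2πR = 2π·48.5 = 304.734487
per-turn = √(304.734487² + 20.5²) = √(92863.1078 + 420.25) = √93283.3578 = 305.423244
L = 3.25 × 305.423244 = 992.625542
V = π·2.25² × L = 15.904313 × 992.625542 = 15787.027124

L=992.626 V=15787.027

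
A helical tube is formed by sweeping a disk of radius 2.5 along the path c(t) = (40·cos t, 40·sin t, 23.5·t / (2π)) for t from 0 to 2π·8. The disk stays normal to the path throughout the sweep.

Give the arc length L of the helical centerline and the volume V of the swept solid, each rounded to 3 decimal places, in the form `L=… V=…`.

L=2019.390 V=39650.620

2πR = 2π·40 = 251.327412
per-turn = √(251.327412² + 23.5²) = √(63165.4682 + 552.25) = √63717.7182 = 252.423688
L = 8 × 252.423688 = 2019.389502
V = π·2.5² × L = 19.634954 × 2019.389502 = 39650.620161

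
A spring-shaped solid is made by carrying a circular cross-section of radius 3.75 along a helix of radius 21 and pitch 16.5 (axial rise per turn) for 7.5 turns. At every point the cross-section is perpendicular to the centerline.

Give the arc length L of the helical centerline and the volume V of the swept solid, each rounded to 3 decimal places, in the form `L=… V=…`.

2πR = 2π·21 = 131.946891
per-turn = √(131.946891² + 16.5²) = √(17409.9822 + 272.25) = √17682.2322 = 132.974555
L = 7.5 × 132.974555 = 997.309159
V = π·3.75² × L = 44.178647 × 997.309159 = 44059.768990

L=997.309 V=44059.769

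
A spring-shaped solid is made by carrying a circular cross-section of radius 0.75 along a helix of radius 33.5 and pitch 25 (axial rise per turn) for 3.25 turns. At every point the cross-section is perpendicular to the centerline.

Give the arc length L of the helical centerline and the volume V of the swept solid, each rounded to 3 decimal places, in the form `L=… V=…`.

2πR = 2π·33.5 = 210.486708
per-turn = √(210.486708² + 25²) = √(44304.6542 + 625) = √44929.6542 = 211.966163
L = 3.25 × 211.966163 = 688.890029
V = π·0.75² × L = 1.767146 × 688.890029 = 1217.369168

L=688.890 V=1217.369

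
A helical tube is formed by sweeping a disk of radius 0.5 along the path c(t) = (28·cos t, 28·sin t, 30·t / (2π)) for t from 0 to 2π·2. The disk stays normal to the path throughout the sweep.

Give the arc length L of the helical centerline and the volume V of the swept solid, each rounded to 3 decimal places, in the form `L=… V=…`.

L=356.937 V=280.338

2πR = 2π·28 = 175.929189
per-turn = √(175.929189² + 30²) = √(30951.0794 + 900) = √31851.0794 = 178.468707
L = 2 × 178.468707 = 356.937414
V = π·0.5² × L = 0.785398 × 356.937414 = 280.337990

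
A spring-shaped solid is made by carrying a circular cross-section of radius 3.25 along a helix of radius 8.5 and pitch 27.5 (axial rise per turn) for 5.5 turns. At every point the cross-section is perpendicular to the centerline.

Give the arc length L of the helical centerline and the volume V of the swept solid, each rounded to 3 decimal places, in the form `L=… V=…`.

L=330.392 V=10963.434

2πR = 2π·8.5 = 53.407075
per-turn = √(53.407075² + 27.5²) = √(2852.3157 + 756.25) = √3608.5657 = 60.071338
L = 5.5 × 60.071338 = 330.392360
V = π·3.25² × L = 33.183072 × 330.392360 = 10963.433605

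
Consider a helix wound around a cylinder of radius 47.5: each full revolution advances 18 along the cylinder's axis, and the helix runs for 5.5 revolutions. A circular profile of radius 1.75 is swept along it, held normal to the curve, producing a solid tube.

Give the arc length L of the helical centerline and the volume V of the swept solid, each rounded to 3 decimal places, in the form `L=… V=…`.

L=1644.465 V=15821.606

2πR = 2π·47.5 = 298.451302
per-turn = √(298.451302² + 18²) = √(89073.1797 + 324) = √89397.1797 = 298.993612
L = 5.5 × 298.993612 = 1644.464863
V = π·1.75² × L = 9.621128 × 1644.464863 = 15821.606121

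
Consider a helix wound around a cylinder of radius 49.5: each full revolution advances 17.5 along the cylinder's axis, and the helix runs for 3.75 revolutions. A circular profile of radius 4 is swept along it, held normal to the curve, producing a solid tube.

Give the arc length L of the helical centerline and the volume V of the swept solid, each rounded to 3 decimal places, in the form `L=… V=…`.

L=1168.161 V=58718.180

2πR = 2π·49.5 = 311.017673
per-turn = √(311.017673² + 17.5²) = √(96731.9927 + 306.25) = √97038.2427 = 311.509619
L = 3.75 × 311.509619 = 1168.161071
V = π·4² × L = 50.265482 × 1168.161071 = 58718.179836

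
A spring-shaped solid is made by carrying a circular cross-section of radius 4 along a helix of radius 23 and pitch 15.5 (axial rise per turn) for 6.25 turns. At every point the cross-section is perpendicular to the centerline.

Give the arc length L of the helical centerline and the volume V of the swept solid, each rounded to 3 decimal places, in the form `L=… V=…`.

L=908.388 V=45660.575

2πR = 2π·23 = 144.513262
per-turn = √(144.513262² + 15.5²) = √(20884.0829 + 240.25) = √21124.3329 = 145.342124
L = 6.25 × 145.342124 = 908.388273
V = π·4² × L = 50.265482 × 908.388273 = 45660.574798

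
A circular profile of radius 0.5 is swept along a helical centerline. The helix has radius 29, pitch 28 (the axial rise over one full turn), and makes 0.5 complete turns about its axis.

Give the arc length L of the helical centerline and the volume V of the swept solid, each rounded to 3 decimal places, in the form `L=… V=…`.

2πR = 2π·29 = 182.212374
per-turn = √(182.212374² + 28²) = √(33201.3492 + 784) = √33985.3492 = 184.351157
L = 0.5 × 184.351157 = 92.175579
V = π·0.5² × L = 0.785398 × 92.175579 = 72.394530

L=92.176 V=72.395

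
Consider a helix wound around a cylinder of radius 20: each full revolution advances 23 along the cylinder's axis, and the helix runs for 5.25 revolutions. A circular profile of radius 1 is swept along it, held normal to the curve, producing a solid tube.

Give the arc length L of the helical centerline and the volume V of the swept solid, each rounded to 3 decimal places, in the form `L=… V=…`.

2πR = 2π·20 = 125.663706
per-turn = √(125.663706² + 23²) = √(15791.3670 + 529) = √16320.3670 = 127.751192
L = 5.25 × 127.751192 = 670.693758
V = π·1² × L = 3.141593 × 670.693758 = 2107.046582

L=670.694 V=2107.047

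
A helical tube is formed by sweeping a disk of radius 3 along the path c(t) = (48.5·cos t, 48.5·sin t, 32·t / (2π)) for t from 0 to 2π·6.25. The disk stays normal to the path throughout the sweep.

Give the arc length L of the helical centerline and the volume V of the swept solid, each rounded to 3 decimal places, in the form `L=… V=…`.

2πR = 2π·48.5 = 304.734487
per-turn = √(304.734487² + 32²) = √(92863.1078 + 1024) = √93887.1078 = 306.410032
L = 6.25 × 306.410032 = 1915.062701
V = π·3² × L = 28.274334 × 1915.062701 = 54147.122214

L=1915.063 V=54147.122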